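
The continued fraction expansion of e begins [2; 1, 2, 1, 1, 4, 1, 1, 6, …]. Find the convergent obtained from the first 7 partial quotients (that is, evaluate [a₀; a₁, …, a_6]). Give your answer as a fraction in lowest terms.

Starting at the tail and folding back:
Start with 1.
4 + 1/(1/1) = 4 + 1/1 = 5/1
1 + 1/(5/1) = 1 + 1/5 = 6/5
1 + 1/(6/5) = 1 + 5/6 = 11/6
2 + 1/(11/6) = 2 + 6/11 = 28/11
1 + 1/(28/11) = 1 + 11/28 = 39/28
2 + 1/(39/28) = 2 + 28/39 = 106/39

106/39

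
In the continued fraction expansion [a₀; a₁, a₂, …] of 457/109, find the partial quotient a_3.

457 = 4·109 + 21, so a_0 = 4
109 = 5·21 + 4, so a_1 = 5
21 = 5·4 + 1, so a_2 = 5
4 = 4·1 + 0, so a_3 = 4

4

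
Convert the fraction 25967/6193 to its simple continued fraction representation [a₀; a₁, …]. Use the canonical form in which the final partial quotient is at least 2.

[4; 5, 5, 2, 13, 8]

25967 = 4·6193 + 1195, so a_0 = 4
6193 = 5·1195 + 218, so a_1 = 5
1195 = 5·218 + 105, so a_2 = 5
218 = 2·105 + 8, so a_3 = 2
105 = 13·8 + 1, so a_4 = 13
8 = 8·1 + 0, so a_5 = 8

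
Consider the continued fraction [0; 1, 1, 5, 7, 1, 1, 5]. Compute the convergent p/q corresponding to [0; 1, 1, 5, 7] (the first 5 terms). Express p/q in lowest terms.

Compute successive convergents:
a_0 = 0: 0/1
a_1 = 1: 1/1
a_2 = 1: 1/2
a_3 = 5: 6/11
a_4 = 7: 43/79

43/79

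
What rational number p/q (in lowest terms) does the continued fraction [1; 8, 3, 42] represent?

Use the convergent recurrence hₖ = aₖ·hₖ₋₁ + hₖ₋₂ (and likewise for the denominators kₖ):
a_0 = 1: 1/1
a_1 = 8: 9/8
a_2 = 3: 28/25
a_3 = 42: 1185/1058

1185/1058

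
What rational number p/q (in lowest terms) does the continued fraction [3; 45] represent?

a_0 = 3: 3/1
a_1 = 45: 136/45

136/45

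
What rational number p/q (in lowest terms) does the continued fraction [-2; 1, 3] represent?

Collapse the nested fraction from the inside out:
Start with 3.
1 + 1/(3/1) = 1 + 1/3 = 4/3
-2 + 1/(4/3) = -2 + 3/4 = -5/4

-5/4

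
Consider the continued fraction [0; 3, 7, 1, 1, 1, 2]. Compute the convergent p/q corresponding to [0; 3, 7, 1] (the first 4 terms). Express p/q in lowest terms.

8/25

Start with 1.
7 + 1/(1/1) = 7 + 1/1 = 8/1
3 + 1/(8/1) = 3 + 1/8 = 25/8
0 + 1/(25/8) = 0 + 8/25 = 8/25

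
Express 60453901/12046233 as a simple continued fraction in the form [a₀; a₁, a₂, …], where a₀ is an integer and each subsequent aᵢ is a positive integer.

Repeatedly divide and take the remainder:
60453901 ÷ 12046233 → quotient 5, remainder 222736
12046233 ÷ 222736 → quotient 54, remainder 18489
222736 ÷ 18489 → quotient 12, remainder 868
18489 ÷ 868 → quotient 21, remainder 261
868 ÷ 261 → quotient 3, remainder 85
261 ÷ 85 → quotient 3, remainder 6
85 ÷ 6 → quotient 14, remainder 1
6 ÷ 1 → quotient 6, remainder 0

[5; 54, 12, 21, 3, 3, 14, 6]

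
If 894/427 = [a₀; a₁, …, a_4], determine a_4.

⌊894/427⌋ = 2, remainder 40
⌊427/40⌋ = 10, remainder 27
⌊40/27⌋ = 1, remainder 13
⌊27/13⌋ = 2, remainder 1
⌊13/1⌋ = 13, remainder 0

13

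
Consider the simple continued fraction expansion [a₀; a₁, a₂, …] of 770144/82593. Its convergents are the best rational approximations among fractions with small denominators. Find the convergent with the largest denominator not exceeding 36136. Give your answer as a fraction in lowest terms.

a_0 = 9: 9/1  (≤ bound)
a_1 = 3: 28/3  (≤ bound)
a_2 = 12: 345/37  (≤ bound)
a_3 = 2: 718/77  (≤ bound)
a_4 = 1: 1063/114  (≤ bound)
a_5 = 12: 13474/1445  (≤ bound)
a_6 = 28: 378335/40574  (> 36136, stop)

13474/1445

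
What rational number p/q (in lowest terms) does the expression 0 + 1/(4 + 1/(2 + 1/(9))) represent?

Starting at the tail and folding back:
Start with 9.
2 + 1/(9/1) = 2 + 1/9 = 19/9
4 + 1/(19/9) = 4 + 9/19 = 85/19
0 + 1/(85/19) = 0 + 19/85 = 19/85

19/85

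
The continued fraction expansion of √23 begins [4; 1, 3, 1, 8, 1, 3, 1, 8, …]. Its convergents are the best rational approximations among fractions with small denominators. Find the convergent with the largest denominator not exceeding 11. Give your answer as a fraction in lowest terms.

24/5

a_0 = 4: 4/1  (≤ bound)
a_1 = 1: 5/1  (≤ bound)
a_2 = 3: 19/4  (≤ bound)
a_3 = 1: 24/5  (≤ bound)
a_4 = 8: 211/44  (> 11, stop)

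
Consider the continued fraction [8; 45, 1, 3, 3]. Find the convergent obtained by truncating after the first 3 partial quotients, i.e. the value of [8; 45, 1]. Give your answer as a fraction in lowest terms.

Start with 1.
45 + 1/(1/1) = 45 + 1/1 = 46/1
8 + 1/(46/1) = 8 + 1/46 = 369/46

369/46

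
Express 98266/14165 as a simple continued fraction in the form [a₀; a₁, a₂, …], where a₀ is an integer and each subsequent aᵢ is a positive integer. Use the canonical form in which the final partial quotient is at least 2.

[6; 1, 14, 1, 14, 14, 1, 3]

Repeatedly divide and take the remainder:
⌊98266/14165⌋ = 6, remainder 13276
⌊14165/13276⌋ = 1, remainder 889
⌊13276/889⌋ = 14, remainder 830
⌊889/830⌋ = 1, remainder 59
⌊830/59⌋ = 14, remainder 4
⌊59/4⌋ = 14, remainder 3
⌊4/3⌋ = 1, remainder 1
⌊3/1⌋ = 3, remainder 0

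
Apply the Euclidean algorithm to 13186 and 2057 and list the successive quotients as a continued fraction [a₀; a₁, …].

Repeatedly divide and take the remainder:
13186 = 6·2057 + 844, so a_0 = 6
2057 = 2·844 + 369, so a_1 = 2
844 = 2·369 + 106, so a_2 = 2
369 = 3·106 + 51, so a_3 = 3
106 = 2·51 + 4, so a_4 = 2
51 = 12·4 + 3, so a_5 = 12
4 = 1·3 + 1, so a_6 = 1
3 = 3·1 + 0, so a_7 = 3

[6; 2, 2, 3, 2, 12, 1, 3]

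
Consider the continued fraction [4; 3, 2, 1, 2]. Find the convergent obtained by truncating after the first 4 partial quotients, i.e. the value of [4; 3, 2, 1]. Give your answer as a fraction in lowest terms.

43/10

Start with 1.
2 + 1/(1/1) = 2 + 1/1 = 3/1
3 + 1/(3/1) = 3 + 1/3 = 10/3
4 + 1/(10/3) = 4 + 3/10 = 43/10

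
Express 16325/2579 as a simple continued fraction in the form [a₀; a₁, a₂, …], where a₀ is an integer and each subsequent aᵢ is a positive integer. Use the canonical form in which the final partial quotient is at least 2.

⌊16325/2579⌋ = 6, remainder 851
⌊2579/851⌋ = 3, remainder 26
⌊851/26⌋ = 32, remainder 19
⌊26/19⌋ = 1, remainder 7
⌊19/7⌋ = 2, remainder 5
⌊7/5⌋ = 1, remainder 2
⌊5/2⌋ = 2, remainder 1
⌊2/1⌋ = 2, remainder 0

[6; 3, 32, 1, 2, 1, 2, 2]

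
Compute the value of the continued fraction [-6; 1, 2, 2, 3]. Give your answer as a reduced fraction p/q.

-127/24

Start with 3.
2 + 1/(3/1) = 2 + 1/3 = 7/3
2 + 1/(7/3) = 2 + 3/7 = 17/7
1 + 1/(17/7) = 1 + 7/17 = 24/17
-6 + 1/(24/17) = -6 + 17/24 = -127/24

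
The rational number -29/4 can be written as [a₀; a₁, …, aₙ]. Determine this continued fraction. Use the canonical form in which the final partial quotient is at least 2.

Run the Euclidean algorithm, recording each quotient:
-29 ÷ 4 → quotient -8, remainder 3
4 ÷ 3 → quotient 1, remainder 1
3 ÷ 1 → quotient 3, remainder 0

[-8; 1, 3]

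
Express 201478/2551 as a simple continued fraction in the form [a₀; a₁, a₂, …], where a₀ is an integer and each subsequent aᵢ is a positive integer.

[78; 1, 49, 51]

Run the Euclidean algorithm, recording each quotient:
201478 = 78·2551 + 2500, so a_0 = 78
2551 = 1·2500 + 51, so a_1 = 1
2500 = 49·51 + 1, so a_2 = 49
51 = 51·1 + 0, so a_3 = 51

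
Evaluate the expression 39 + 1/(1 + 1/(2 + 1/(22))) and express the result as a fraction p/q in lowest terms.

2658/67

Compute successive convergents:
a_0 = 39: 39/1
a_1 = 1: 40/1
a_2 = 2: 119/3
a_3 = 22: 2658/67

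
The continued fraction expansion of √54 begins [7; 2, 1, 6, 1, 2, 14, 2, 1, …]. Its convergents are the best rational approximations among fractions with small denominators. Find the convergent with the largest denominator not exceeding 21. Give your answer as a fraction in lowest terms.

147/20

List convergents until the denominator exceeds the bound:
a_0 = 7: 7/1  (≤ bound)
a_1 = 2: 15/2  (≤ bound)
a_2 = 1: 22/3  (≤ bound)
a_3 = 6: 147/20  (≤ bound)
a_4 = 1: 169/23  (> 21, stop)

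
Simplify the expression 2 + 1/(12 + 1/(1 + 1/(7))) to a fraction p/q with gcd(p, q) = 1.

214/103

Start with 7.
1 + 1/(7/1) = 1 + 1/7 = 8/7
12 + 1/(8/7) = 12 + 7/8 = 103/8
2 + 1/(103/8) = 2 + 8/103 = 214/103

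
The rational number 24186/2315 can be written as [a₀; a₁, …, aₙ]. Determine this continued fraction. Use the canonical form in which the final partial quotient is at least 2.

[10; 2, 4, 3, 1, 3, 1, 12]

24186 ÷ 2315 → quotient 10, remainder 1036
2315 ÷ 1036 → quotient 2, remainder 243
1036 ÷ 243 → quotient 4, remainder 64
243 ÷ 64 → quotient 3, remainder 51
64 ÷ 51 → quotient 1, remainder 13
51 ÷ 13 → quotient 3, remainder 12
13 ÷ 12 → quotient 1, remainder 1
12 ÷ 1 → quotient 12, remainder 0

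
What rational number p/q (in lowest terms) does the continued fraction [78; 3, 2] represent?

Start with 2.
3 + 1/(2/1) = 3 + 1/2 = 7/2
78 + 1/(7/2) = 78 + 2/7 = 548/7

548/7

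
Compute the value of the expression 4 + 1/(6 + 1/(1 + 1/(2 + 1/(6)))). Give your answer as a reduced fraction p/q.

Starting at the tail and folding back:
Start with 6.
2 + 1/(6/1) = 2 + 1/6 = 13/6
1 + 1/(13/6) = 1 + 6/13 = 19/13
6 + 1/(19/13) = 6 + 13/19 = 127/19
4 + 1/(127/19) = 4 + 19/127 = 527/127

527/127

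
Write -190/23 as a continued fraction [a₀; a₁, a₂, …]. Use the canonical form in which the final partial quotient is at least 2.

[-9; 1, 2, 1, 5]

-190 ÷ 23 → quotient -9, remainder 17
23 ÷ 17 → quotient 1, remainder 6
17 ÷ 6 → quotient 2, remainder 5
6 ÷ 5 → quotient 1, remainder 1
5 ÷ 1 → quotient 5, remainder 0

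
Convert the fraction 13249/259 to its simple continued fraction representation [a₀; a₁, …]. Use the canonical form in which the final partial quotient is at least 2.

Repeatedly divide and take the remainder:
⌊13249/259⌋ = 51, remainder 40
⌊259/40⌋ = 6, remainder 19
⌊40/19⌋ = 2, remainder 2
⌊19/2⌋ = 9, remainder 1
⌊2/1⌋ = 2, remainder 0

[51; 6, 2, 9, 2]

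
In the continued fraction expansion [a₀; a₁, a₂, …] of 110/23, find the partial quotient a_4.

110 = 4·23 + 18, so a_0 = 4
23 = 1·18 + 5, so a_1 = 1
18 = 3·5 + 3, so a_2 = 3
5 = 1·3 + 2, so a_3 = 1
3 = 1·2 + 1, so a_4 = 1

1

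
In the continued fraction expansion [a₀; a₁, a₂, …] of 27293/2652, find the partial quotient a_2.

2

Repeatedly divide and take the remainder:
27293 ÷ 2652 → quotient 10, remainder 773
2652 ÷ 773 → quotient 3, remainder 333
773 ÷ 333 → quotient 2, remainder 107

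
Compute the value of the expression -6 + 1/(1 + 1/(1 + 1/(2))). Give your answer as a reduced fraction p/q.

a_0 = -6: -6/1
a_1 = 1: -5/1
a_2 = 1: -11/2
a_3 = 2: -27/5

-27/5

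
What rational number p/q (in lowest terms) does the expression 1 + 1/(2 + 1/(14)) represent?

43/29

Start with 14.
2 + 1/(14/1) = 2 + 1/14 = 29/14
1 + 1/(29/14) = 1 + 14/29 = 43/29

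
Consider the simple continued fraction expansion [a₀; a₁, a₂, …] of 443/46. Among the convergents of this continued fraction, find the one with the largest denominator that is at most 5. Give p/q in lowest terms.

29/3

a_0 = 9: 9/1  (≤ bound)
a_1 = 1: 10/1  (≤ bound)
a_2 = 1: 19/2  (≤ bound)
a_3 = 1: 29/3  (≤ bound)
a_4 = 2: 77/8  (> 5, stop)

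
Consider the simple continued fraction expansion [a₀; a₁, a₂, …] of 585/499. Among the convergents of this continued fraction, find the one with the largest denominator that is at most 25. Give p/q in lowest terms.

List convergents until the denominator exceeds the bound:
a_0 = 1: 1/1  (≤ bound)
a_1 = 5: 6/5  (≤ bound)
a_2 = 1: 7/6  (≤ bound)
a_3 = 4: 34/29  (> 25, stop)

7/6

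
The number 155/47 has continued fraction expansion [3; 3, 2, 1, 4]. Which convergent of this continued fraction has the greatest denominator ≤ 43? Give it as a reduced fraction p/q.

a_0 = 3: 3/1  (≤ bound)
a_1 = 3: 10/3  (≤ bound)
a_2 = 2: 23/7  (≤ bound)
a_3 = 1: 33/10  (≤ bound)
a_4 = 4: 155/47  (> 43, stop)

33/10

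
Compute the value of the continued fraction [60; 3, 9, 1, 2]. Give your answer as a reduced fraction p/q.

Start with 2.
1 + 1/(2/1) = 1 + 1/2 = 3/2
9 + 1/(3/2) = 9 + 2/3 = 29/3
3 + 1/(29/3) = 3 + 3/29 = 90/29
60 + 1/(90/29) = 60 + 29/90 = 5429/90

5429/90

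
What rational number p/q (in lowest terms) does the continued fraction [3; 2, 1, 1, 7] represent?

a_0 = 3: 3/1
a_1 = 2: 7/2
a_2 = 1: 10/3
a_3 = 1: 17/5
a_4 = 7: 129/38

129/38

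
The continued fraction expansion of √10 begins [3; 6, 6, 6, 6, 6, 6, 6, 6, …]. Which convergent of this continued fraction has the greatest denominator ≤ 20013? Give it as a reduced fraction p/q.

List convergents until the denominator exceeds the bound:
a_0 = 3: 3/1  (≤ bound)
a_1 = 6: 19/6  (≤ bound)
a_2 = 6: 117/37  (≤ bound)
a_3 = 6: 721/228  (≤ bound)
a_4 = 6: 4443/1405  (≤ bound)
a_5 = 6: 27379/8658  (≤ bound)
a_6 = 6: 168717/53353  (> 20013, stop)

27379/8658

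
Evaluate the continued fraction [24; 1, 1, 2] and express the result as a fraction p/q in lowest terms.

123/5

Starting at the tail and folding back:
Start with 2.
1 + 1/(2/1) = 1 + 1/2 = 3/2
1 + 1/(3/2) = 1 + 2/3 = 5/3
24 + 1/(5/3) = 24 + 3/5 = 123/5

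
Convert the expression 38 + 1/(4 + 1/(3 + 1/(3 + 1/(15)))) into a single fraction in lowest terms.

25157/658

a_0 = 38: 38/1
a_1 = 4: 153/4
a_2 = 3: 497/13
a_3 = 3: 1644/43
a_4 = 15: 25157/658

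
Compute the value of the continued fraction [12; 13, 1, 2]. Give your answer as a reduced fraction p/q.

Start with 2.
1 + 1/(2/1) = 1 + 1/2 = 3/2
13 + 1/(3/2) = 13 + 2/3 = 41/3
12 + 1/(41/3) = 12 + 3/41 = 495/41

495/41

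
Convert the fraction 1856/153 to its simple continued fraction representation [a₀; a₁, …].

Run the Euclidean algorithm, recording each quotient:
1856 = 12·153 + 20, so a_0 = 12
153 = 7·20 + 13, so a_1 = 7
20 = 1·13 + 7, so a_2 = 1
13 = 1·7 + 6, so a_3 = 1
7 = 1·6 + 1, so a_4 = 1
6 = 6·1 + 0, so a_5 = 6

[12; 7, 1, 1, 1, 6]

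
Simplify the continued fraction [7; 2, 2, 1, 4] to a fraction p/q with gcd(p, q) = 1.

245/33

Starting at the tail and folding back:
Start with 4.
1 + 1/(4/1) = 1 + 1/4 = 5/4
2 + 1/(5/4) = 2 + 4/5 = 14/5
2 + 1/(14/5) = 2 + 5/14 = 33/14
7 + 1/(33/14) = 7 + 14/33 = 245/33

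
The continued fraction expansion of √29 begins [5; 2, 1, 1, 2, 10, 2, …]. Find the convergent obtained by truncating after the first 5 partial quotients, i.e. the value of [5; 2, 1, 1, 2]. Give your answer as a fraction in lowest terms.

Use the convergent recurrence hₖ = aₖ·hₖ₋₁ + hₖ₋₂ (and likewise for the denominators kₖ):
a_0 = 5: 5/1
a_1 = 2: 11/2
a_2 = 1: 16/3
a_3 = 1: 27/5
a_4 = 2: 70/13

70/13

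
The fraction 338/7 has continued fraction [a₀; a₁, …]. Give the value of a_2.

Run the Euclidean algorithm, recording each quotient:
⌊338/7⌋ = 48, remainder 2
⌊7/2⌋ = 3, remainder 1
⌊2/1⌋ = 2, remainder 0

2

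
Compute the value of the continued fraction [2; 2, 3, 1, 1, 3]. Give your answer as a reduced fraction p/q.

139/57

Start with 3.
1 + 1/(3/1) = 1 + 1/3 = 4/3
1 + 1/(4/3) = 1 + 3/4 = 7/4
3 + 1/(7/4) = 3 + 4/7 = 25/7
2 + 1/(25/7) = 2 + 7/25 = 57/25
2 + 1/(57/25) = 2 + 25/57 = 139/57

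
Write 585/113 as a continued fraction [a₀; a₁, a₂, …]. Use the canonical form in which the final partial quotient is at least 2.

Repeatedly divide and take the remainder:
585 ÷ 113 → quotient 5, remainder 20
113 ÷ 20 → quotient 5, remainder 13
20 ÷ 13 → quotient 1, remainder 7
13 ÷ 7 → quotient 1, remainder 6
7 ÷ 6 → quotient 1, remainder 1
6 ÷ 1 → quotient 6, remainder 0

[5; 5, 1, 1, 1, 6]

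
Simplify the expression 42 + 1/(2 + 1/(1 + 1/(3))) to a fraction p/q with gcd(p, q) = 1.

466/11

Compute successive convergents:
a_0 = 42: 42/1
a_1 = 2: 85/2
a_2 = 1: 127/3
a_3 = 3: 466/11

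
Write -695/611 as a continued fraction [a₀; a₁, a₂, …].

[-2; 1, 6, 3, 1, 1, 1, 7]

Run the Euclidean algorithm, recording each quotient:
-695 ÷ 611 → quotient -2, remainder 527
611 ÷ 527 → quotient 1, remainder 84
527 ÷ 84 → quotient 6, remainder 23
84 ÷ 23 → quotient 3, remainder 15
23 ÷ 15 → quotient 1, remainder 8
15 ÷ 8 → quotient 1, remainder 7
8 ÷ 7 → quotient 1, remainder 1
7 ÷ 1 → quotient 7, remainder 0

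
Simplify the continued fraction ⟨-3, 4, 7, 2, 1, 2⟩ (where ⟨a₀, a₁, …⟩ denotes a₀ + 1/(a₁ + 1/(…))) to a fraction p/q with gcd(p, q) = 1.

-673/244

Compute successive convergents:
a_0 = -3: -3/1
a_1 = 4: -11/4
a_2 = 7: -80/29
a_3 = 2: -171/62
a_4 = 1: -251/91
a_5 = 2: -673/244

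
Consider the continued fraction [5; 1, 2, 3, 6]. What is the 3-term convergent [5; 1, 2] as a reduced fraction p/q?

17/3

a_0 = 5: 5/1
a_1 = 1: 6/1
a_2 = 2: 17/3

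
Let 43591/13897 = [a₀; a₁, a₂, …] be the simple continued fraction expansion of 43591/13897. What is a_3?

43591 = 3·13897 + 1900, so a_0 = 3
13897 = 7·1900 + 597, so a_1 = 7
1900 = 3·597 + 109, so a_2 = 3
597 = 5·109 + 52, so a_3 = 5

5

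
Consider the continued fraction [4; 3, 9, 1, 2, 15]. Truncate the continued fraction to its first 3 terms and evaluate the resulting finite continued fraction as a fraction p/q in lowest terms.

121/28

Start with 9.
3 + 1/(9/1) = 3 + 1/9 = 28/9
4 + 1/(28/9) = 4 + 9/28 = 121/28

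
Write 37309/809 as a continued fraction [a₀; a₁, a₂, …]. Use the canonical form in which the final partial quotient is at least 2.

[46; 8, 1, 1, 15, 3]

Apply division with remainder until the remainder is 0:
37309 ÷ 809 → quotient 46, remainder 95
809 ÷ 95 → quotient 8, remainder 49
95 ÷ 49 → quotient 1, remainder 46
49 ÷ 46 → quotient 1, remainder 3
46 ÷ 3 → quotient 15, remainder 1
3 ÷ 1 → quotient 3, remainder 0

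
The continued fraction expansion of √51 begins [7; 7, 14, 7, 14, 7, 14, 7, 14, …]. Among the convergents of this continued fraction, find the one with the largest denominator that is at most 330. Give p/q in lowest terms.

707/99

a_0 = 7: 7/1  (≤ bound)
a_1 = 7: 50/7  (≤ bound)
a_2 = 14: 707/99  (≤ bound)
a_3 = 7: 4999/700  (> 330, stop)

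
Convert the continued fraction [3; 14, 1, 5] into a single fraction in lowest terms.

273/89

Start with 5.
1 + 1/(5/1) = 1 + 1/5 = 6/5
14 + 1/(6/5) = 14 + 5/6 = 89/6
3 + 1/(89/6) = 3 + 6/89 = 273/89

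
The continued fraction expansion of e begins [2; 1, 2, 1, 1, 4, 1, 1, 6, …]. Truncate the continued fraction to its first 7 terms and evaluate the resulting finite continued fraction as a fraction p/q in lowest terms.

Work from the innermost term outward:
Start with 1.
4 + 1/(1/1) = 4 + 1/1 = 5/1
1 + 1/(5/1) = 1 + 1/5 = 6/5
1 + 1/(6/5) = 1 + 5/6 = 11/6
2 + 1/(11/6) = 2 + 6/11 = 28/11
1 + 1/(28/11) = 1 + 11/28 = 39/28
2 + 1/(39/28) = 2 + 28/39 = 106/39

106/39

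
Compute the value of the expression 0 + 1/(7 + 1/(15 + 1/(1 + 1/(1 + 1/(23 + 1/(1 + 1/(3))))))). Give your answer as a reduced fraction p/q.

Start with 3.
1 + 1/(3/1) = 1 + 1/3 = 4/3
23 + 1/(4/3) = 23 + 3/4 = 95/4
1 + 1/(95/4) = 1 + 4/95 = 99/95
1 + 1/(99/95) = 1 + 95/99 = 194/99
15 + 1/(194/99) = 15 + 99/194 = 3009/194
7 + 1/(3009/194) = 7 + 194/3009 = 21257/3009
0 + 1/(21257/3009) = 0 + 3009/21257 = 3009/21257

3009/21257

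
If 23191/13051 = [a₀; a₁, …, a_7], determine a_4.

⌊23191/13051⌋ = 1, remainder 10140
⌊13051/10140⌋ = 1, remainder 2911
⌊10140/2911⌋ = 3, remainder 1407
⌊2911/1407⌋ = 2, remainder 97
⌊1407/97⌋ = 14, remainder 49

14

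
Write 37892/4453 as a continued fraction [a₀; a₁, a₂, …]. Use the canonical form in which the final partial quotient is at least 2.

37892 ÷ 4453 → quotient 8, remainder 2268
4453 ÷ 2268 → quotient 1, remainder 2185
2268 ÷ 2185 → quotient 1, remainder 83
2185 ÷ 83 → quotient 26, remainder 27
83 ÷ 27 → quotient 3, remainder 2
27 ÷ 2 → quotient 13, remainder 1
2 ÷ 1 → quotient 2, remainder 0

[8; 1, 1, 26, 3, 13, 2]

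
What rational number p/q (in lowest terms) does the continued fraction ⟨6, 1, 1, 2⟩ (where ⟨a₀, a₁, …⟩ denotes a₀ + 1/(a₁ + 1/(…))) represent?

a_0 = 6: 6/1
a_1 = 1: 7/1
a_2 = 1: 13/2
a_3 = 2: 33/5

33/5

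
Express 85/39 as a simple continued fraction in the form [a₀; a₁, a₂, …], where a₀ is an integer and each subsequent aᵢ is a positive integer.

[2; 5, 1, 1, 3]

⌊85/39⌋ = 2, remainder 7
⌊39/7⌋ = 5, remainder 4
⌊7/4⌋ = 1, remainder 3
⌊4/3⌋ = 1, remainder 1
⌊3/1⌋ = 3, remainder 0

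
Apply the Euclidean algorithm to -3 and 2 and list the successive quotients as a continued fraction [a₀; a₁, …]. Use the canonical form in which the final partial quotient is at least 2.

Apply division with remainder until the remainder is 0:
-3 ÷ 2 → quotient -2, remainder 1
2 ÷ 1 → quotient 2, remainder 0

[-2; 2]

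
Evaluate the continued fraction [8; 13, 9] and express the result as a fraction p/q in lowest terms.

953/118

Compute successive convergents:
a_0 = 8: 8/1
a_1 = 13: 105/13
a_2 = 9: 953/118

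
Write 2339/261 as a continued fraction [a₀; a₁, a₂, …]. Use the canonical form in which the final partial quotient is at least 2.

2339 = 8·261 + 251, so a_0 = 8
261 = 1·251 + 10, so a_1 = 1
251 = 25·10 + 1, so a_2 = 25
10 = 10·1 + 0, so a_3 = 10

[8; 1, 25, 10]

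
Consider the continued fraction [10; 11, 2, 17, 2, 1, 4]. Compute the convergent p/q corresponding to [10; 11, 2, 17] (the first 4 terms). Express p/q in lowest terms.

4055/402

Use the convergent recurrence hₖ = aₖ·hₖ₋₁ + hₖ₋₂ (and likewise for the denominators kₖ):
a_0 = 10: 10/1
a_1 = 11: 111/11
a_2 = 2: 232/23
a_3 = 17: 4055/402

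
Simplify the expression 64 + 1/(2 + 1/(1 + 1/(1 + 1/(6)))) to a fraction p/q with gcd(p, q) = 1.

2125/33

a_0 = 64: 64/1
a_1 = 2: 129/2
a_2 = 1: 193/3
a_3 = 1: 322/5
a_4 = 6: 2125/33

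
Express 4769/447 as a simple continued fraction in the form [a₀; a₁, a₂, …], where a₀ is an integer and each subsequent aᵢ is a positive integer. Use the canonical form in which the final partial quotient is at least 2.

[10; 1, 2, 49, 3]

4769 ÷ 447 → quotient 10, remainder 299
447 ÷ 299 → quotient 1, remainder 148
299 ÷ 148 → quotient 2, remainder 3
148 ÷ 3 → quotient 49, remainder 1
3 ÷ 1 → quotient 3, remainder 0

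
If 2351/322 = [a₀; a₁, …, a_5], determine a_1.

3

Repeatedly divide and take the remainder:
2351 ÷ 322 → quotient 7, remainder 97
322 ÷ 97 → quotient 3, remainder 31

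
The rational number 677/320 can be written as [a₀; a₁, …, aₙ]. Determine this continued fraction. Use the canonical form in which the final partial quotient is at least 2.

677 = 2·320 + 37, so a_0 = 2
320 = 8·37 + 24, so a_1 = 8
37 = 1·24 + 13, so a_2 = 1
24 = 1·13 + 11, so a_3 = 1
13 = 1·11 + 2, so a_4 = 1
11 = 5·2 + 1, so a_5 = 5
2 = 2·1 + 0, so a_6 = 2

[2; 8, 1, 1, 1, 5, 2]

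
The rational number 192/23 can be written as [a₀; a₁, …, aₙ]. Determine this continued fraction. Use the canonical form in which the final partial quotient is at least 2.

Apply division with remainder until the remainder is 0:
⌊192/23⌋ = 8, remainder 8
⌊23/8⌋ = 2, remainder 7
⌊8/7⌋ = 1, remainder 1
⌊7/1⌋ = 7, remainder 0

[8; 2, 1, 7]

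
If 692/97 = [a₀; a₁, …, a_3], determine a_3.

⌊692/97⌋ = 7, remainder 13
⌊97/13⌋ = 7, remainder 6
⌊13/6⌋ = 2, remainder 1
⌊6/1⌋ = 6, remainder 0

6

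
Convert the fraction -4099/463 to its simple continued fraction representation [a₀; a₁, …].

⌊-4099/463⌋ = -9, remainder 68
⌊463/68⌋ = 6, remainder 55
⌊68/55⌋ = 1, remainder 13
⌊55/13⌋ = 4, remainder 3
⌊13/3⌋ = 4, remainder 1
⌊3/1⌋ = 3, remainder 0

[-9; 6, 1, 4, 4, 3]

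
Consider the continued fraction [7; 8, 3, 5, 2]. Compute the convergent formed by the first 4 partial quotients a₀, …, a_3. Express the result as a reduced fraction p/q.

947/133

Start with 5.
3 + 1/(5/1) = 3 + 1/5 = 16/5
8 + 1/(16/5) = 8 + 5/16 = 133/16
7 + 1/(133/16) = 7 + 16/133 = 947/133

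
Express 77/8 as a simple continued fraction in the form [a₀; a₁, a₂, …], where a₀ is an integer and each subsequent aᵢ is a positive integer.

77 = 9·8 + 5, so a_0 = 9
8 = 1·5 + 3, so a_1 = 1
5 = 1·3 + 2, so a_2 = 1
3 = 1·2 + 1, so a_3 = 1
2 = 2·1 + 0, so a_4 = 2

[9; 1, 1, 1, 2]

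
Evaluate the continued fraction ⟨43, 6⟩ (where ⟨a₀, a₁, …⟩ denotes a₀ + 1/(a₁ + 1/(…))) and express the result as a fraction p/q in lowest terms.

259/6

Compute successive convergents:
a_0 = 43: 43/1
a_1 = 6: 259/6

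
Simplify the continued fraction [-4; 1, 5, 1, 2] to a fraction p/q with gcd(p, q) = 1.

Compute successive convergents:
a_0 = -4: -4/1
a_1 = 1: -3/1
a_2 = 5: -19/6
a_3 = 1: -22/7
a_4 = 2: -63/20

-63/20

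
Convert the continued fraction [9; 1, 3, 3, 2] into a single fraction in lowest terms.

293/30

a_0 = 9: 9/1
a_1 = 1: 10/1
a_2 = 3: 39/4
a_3 = 3: 127/13
a_4 = 2: 293/30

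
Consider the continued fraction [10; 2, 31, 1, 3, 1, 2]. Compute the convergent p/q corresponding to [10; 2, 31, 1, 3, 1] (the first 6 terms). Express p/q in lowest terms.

3389/323

Start with 1.
3 + 1/(1/1) = 3 + 1/1 = 4/1
1 + 1/(4/1) = 1 + 1/4 = 5/4
31 + 1/(5/4) = 31 + 4/5 = 159/5
2 + 1/(159/5) = 2 + 5/159 = 323/159
10 + 1/(323/159) = 10 + 159/323 = 3389/323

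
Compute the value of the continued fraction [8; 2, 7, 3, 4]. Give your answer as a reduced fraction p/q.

a_0 = 8: 8/1
a_1 = 2: 17/2
a_2 = 7: 127/15
a_3 = 3: 398/47
a_4 = 4: 1719/203

1719/203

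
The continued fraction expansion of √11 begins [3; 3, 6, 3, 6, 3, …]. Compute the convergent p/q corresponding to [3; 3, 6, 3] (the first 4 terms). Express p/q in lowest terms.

Start with 3.
6 + 1/(3/1) = 6 + 1/3 = 19/3
3 + 1/(19/3) = 3 + 3/19 = 60/19
3 + 1/(60/19) = 3 + 19/60 = 199/60

199/60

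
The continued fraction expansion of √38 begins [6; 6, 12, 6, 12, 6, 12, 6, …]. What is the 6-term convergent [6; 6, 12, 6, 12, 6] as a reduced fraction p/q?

a_0 = 6: 6/1
a_1 = 6: 37/6
a_2 = 12: 450/73
a_3 = 6: 2737/444
a_4 = 12: 33294/5401
a_5 = 6: 202501/32850

202501/32850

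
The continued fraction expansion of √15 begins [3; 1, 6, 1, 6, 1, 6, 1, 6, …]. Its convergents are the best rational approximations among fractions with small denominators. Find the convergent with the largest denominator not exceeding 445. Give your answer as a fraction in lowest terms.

List convergents until the denominator exceeds the bound:
a_0 = 3: 3/1  (≤ bound)
a_1 = 1: 4/1  (≤ bound)
a_2 = 6: 27/7  (≤ bound)
a_3 = 1: 31/8  (≤ bound)
a_4 = 6: 213/55  (≤ bound)
a_5 = 1: 244/63  (≤ bound)
a_6 = 6: 1677/433  (≤ bound)
a_7 = 1: 1921/496  (> 445, stop)

1677/433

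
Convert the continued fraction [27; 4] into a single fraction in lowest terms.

a_0 = 27: 27/1
a_1 = 4: 109/4

109/4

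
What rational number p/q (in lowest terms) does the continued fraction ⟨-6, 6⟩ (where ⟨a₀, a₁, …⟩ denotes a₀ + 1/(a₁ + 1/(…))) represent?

-35/6

Use the convergent recurrence hₖ = aₖ·hₖ₋₁ + hₖ₋₂ (and likewise for the denominators kₖ):
a_0 = -6: -6/1
a_1 = 6: -35/6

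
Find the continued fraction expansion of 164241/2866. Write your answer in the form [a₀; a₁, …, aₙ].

Run the Euclidean algorithm, recording each quotient:
⌊164241/2866⌋ = 57, remainder 879
⌊2866/879⌋ = 3, remainder 229
⌊879/229⌋ = 3, remainder 192
⌊229/192⌋ = 1, remainder 37
⌊192/37⌋ = 5, remainder 7
⌊37/7⌋ = 5, remainder 2
⌊7/2⌋ = 3, remainder 1
⌊2/1⌋ = 2, remainder 0

[57; 3, 3, 1, 5, 5, 3, 2]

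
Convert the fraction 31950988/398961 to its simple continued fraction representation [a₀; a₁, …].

[80; 11, 1, 2, 3, 3, 41, 25]

Apply division with remainder until the remainder is 0:
31950988 = 80·398961 + 34108, so a_0 = 80
398961 = 11·34108 + 23773, so a_1 = 11
34108 = 1·23773 + 10335, so a_2 = 1
23773 = 2·10335 + 3103, so a_3 = 2
10335 = 3·3103 + 1026, so a_4 = 3
3103 = 3·1026 + 25, so a_5 = 3
1026 = 41·25 + 1, so a_6 = 41
25 = 25·1 + 0, so a_7 = 25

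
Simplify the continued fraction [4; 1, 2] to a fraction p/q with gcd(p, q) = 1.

Use the convergent recurrence hₖ = aₖ·hₖ₋₁ + hₖ₋₂ (and likewise for the denominators kₖ):
a_0 = 4: 4/1
a_1 = 1: 5/1
a_2 = 2: 14/3

14/3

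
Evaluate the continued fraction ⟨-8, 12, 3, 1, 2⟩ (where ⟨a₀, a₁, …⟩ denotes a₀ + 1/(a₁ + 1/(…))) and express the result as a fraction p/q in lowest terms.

Collapse the nested fraction from the inside out:
Start with 2.
1 + 1/(2/1) = 1 + 1/2 = 3/2
3 + 1/(3/2) = 3 + 2/3 = 11/3
12 + 1/(11/3) = 12 + 3/11 = 135/11
-8 + 1/(135/11) = -8 + 11/135 = -1069/135

-1069/135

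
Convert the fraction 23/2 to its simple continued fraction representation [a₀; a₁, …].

[11; 2]

Apply division with remainder until the remainder is 0:
23 = 11·2 + 1, so a_0 = 11
2 = 2·1 + 0, so a_1 = 2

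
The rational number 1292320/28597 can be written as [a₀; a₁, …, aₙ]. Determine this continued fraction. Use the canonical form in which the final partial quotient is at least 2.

Run the Euclidean algorithm, recording each quotient:
⌊1292320/28597⌋ = 45, remainder 5455
⌊28597/5455⌋ = 5, remainder 1322
⌊5455/1322⌋ = 4, remainder 167
⌊1322/167⌋ = 7, remainder 153
⌊167/153⌋ = 1, remainder 14
⌊153/14⌋ = 10, remainder 13
⌊14/13⌋ = 1, remainder 1
⌊13/1⌋ = 13, remainder 0

[45; 5, 4, 7, 1, 10, 1, 13]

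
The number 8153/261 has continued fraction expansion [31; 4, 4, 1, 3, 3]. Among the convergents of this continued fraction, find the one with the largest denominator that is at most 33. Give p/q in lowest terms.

a_0 = 31: 31/1  (≤ bound)
a_1 = 4: 125/4  (≤ bound)
a_2 = 4: 531/17  (≤ bound)
a_3 = 1: 656/21  (≤ bound)
a_4 = 3: 2499/80  (> 33, stop)

656/21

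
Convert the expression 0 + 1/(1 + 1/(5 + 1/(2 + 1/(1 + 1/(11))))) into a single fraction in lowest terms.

a_0 = 0: 0/1
a_1 = 1: 1/1
a_2 = 5: 5/6
a_3 = 2: 11/13
a_4 = 1: 16/19
a_5 = 11: 187/222

187/222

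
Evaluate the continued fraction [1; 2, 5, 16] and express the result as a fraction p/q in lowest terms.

259/178

Starting at the tail and folding back:
Start with 16.
5 + 1/(16/1) = 5 + 1/16 = 81/16
2 + 1/(81/16) = 2 + 16/81 = 178/81
1 + 1/(178/81) = 1 + 81/178 = 259/178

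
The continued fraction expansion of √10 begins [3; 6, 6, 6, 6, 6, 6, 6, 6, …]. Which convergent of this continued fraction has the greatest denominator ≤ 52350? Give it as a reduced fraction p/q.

27379/8658

List convergents until the denominator exceeds the bound:
a_0 = 3: 3/1  (≤ bound)
a_1 = 6: 19/6  (≤ bound)
a_2 = 6: 117/37  (≤ bound)
a_3 = 6: 721/228  (≤ bound)
a_4 = 6: 4443/1405  (≤ bound)
a_5 = 6: 27379/8658  (≤ bound)
a_6 = 6: 168717/53353  (> 52350, stop)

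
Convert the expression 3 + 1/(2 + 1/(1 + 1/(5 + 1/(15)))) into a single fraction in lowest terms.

865/258

a_0 = 3: 3/1
a_1 = 2: 7/2
a_2 = 1: 10/3
a_3 = 5: 57/17
a_4 = 15: 865/258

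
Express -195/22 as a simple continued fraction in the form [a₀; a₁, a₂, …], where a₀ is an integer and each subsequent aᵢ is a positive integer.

[-9; 7, 3]

Apply division with remainder until the remainder is 0:
-195 ÷ 22 → quotient -9, remainder 3
22 ÷ 3 → quotient 7, remainder 1
3 ÷ 1 → quotient 3, remainder 0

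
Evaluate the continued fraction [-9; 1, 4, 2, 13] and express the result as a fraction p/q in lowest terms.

Build up convergents one term at a time:
a_0 = -9: -9/1
a_1 = 1: -8/1
a_2 = 4: -41/5
a_3 = 2: -90/11
a_4 = 13: -1211/148

-1211/148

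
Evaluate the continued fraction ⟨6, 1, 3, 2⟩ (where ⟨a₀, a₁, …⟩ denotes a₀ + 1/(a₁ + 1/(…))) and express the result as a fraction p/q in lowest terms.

61/9

a_0 = 6: 6/1
a_1 = 1: 7/1
a_2 = 3: 27/4
a_3 = 2: 61/9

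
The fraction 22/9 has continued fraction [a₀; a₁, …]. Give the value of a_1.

2

Apply division with remainder until the remainder is 0:
22 = 2·9 + 4, so a_0 = 2
9 = 2·4 + 1, so a_1 = 2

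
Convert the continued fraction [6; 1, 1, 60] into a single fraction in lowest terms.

787/121

Start with 60.
1 + 1/(60/1) = 1 + 1/60 = 61/60
1 + 1/(61/60) = 1 + 60/61 = 121/61
6 + 1/(121/61) = 6 + 61/121 = 787/121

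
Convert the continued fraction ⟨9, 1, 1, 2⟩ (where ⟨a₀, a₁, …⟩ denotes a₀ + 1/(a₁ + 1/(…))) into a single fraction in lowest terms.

Start with 2.
1 + 1/(2/1) = 1 + 1/2 = 3/2
1 + 1/(3/2) = 1 + 2/3 = 5/3
9 + 1/(5/3) = 9 + 3/5 = 48/5

48/5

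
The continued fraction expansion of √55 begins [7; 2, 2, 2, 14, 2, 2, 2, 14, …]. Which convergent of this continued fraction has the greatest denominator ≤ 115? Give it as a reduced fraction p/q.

a_0 = 7: 7/1  (≤ bound)
a_1 = 2: 15/2  (≤ bound)
a_2 = 2: 37/5  (≤ bound)
a_3 = 2: 89/12  (≤ bound)
a_4 = 14: 1283/173  (> 115, stop)

89/12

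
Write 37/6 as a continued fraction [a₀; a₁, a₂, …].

Apply division with remainder until the remainder is 0:
37 = 6·6 + 1, so a_0 = 6
6 = 6·1 + 0, so a_1 = 6

[6; 6]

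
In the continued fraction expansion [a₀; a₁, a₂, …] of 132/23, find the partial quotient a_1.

1

132 = 5·23 + 17, so a_0 = 5
23 = 1·17 + 6, so a_1 = 1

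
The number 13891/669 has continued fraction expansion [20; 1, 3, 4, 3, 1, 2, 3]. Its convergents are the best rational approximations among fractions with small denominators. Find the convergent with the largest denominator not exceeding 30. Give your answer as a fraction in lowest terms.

353/17

List convergents until the denominator exceeds the bound:
a_0 = 20: 20/1  (≤ bound)
a_1 = 1: 21/1  (≤ bound)
a_2 = 3: 83/4  (≤ bound)
a_3 = 4: 353/17  (≤ bound)
a_4 = 3: 1142/55  (> 30, stop)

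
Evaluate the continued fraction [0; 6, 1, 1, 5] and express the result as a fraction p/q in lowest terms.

Start with 5.
1 + 1/(5/1) = 1 + 1/5 = 6/5
1 + 1/(6/5) = 1 + 5/6 = 11/6
6 + 1/(11/6) = 6 + 6/11 = 72/11
0 + 1/(72/11) = 0 + 11/72 = 11/72

11/72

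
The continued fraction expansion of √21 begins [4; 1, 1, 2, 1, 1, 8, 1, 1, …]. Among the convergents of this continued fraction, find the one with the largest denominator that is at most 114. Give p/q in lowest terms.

472/103

List convergents until the denominator exceeds the bound:
a_0 = 4: 4/1  (≤ bound)
a_1 = 1: 5/1  (≤ bound)
a_2 = 1: 9/2  (≤ bound)
a_3 = 2: 23/5  (≤ bound)
a_4 = 1: 32/7  (≤ bound)
a_5 = 1: 55/12  (≤ bound)
a_6 = 8: 472/103  (≤ bound)
a_7 = 1: 527/115  (> 114, stop)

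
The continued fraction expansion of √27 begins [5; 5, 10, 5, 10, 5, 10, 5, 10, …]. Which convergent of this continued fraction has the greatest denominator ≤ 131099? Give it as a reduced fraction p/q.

List convergents until the denominator exceeds the bound:
a_0 = 5: 5/1  (≤ bound)
a_1 = 5: 26/5  (≤ bound)
a_2 = 10: 265/51  (≤ bound)
a_3 = 5: 1351/260  (≤ bound)
a_4 = 10: 13775/2651  (≤ bound)
a_5 = 5: 70226/13515  (≤ bound)
a_6 = 10: 716035/137801  (> 131099, stop)

70226/13515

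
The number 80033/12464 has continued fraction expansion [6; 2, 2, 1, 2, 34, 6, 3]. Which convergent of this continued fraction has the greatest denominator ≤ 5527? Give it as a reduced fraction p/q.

List convergents until the denominator exceeds the bound:
a_0 = 6: 6/1  (≤ bound)
a_1 = 2: 13/2  (≤ bound)
a_2 = 2: 32/5  (≤ bound)
a_3 = 1: 45/7  (≤ bound)
a_4 = 2: 122/19  (≤ bound)
a_5 = 34: 4193/653  (≤ bound)
a_6 = 6: 25280/3937  (≤ bound)
a_7 = 3: 80033/12464  (> 5527, stop)

25280/3937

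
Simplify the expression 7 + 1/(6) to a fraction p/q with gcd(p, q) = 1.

Start with 6.
7 + 1/(6/1) = 7 + 1/6 = 43/6

43/6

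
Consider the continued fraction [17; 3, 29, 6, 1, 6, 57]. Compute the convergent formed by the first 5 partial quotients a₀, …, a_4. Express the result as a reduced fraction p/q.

Start with 1.
6 + 1/(1/1) = 6 + 1/1 = 7/1
29 + 1/(7/1) = 29 + 1/7 = 204/7
3 + 1/(204/7) = 3 + 7/204 = 619/204
17 + 1/(619/204) = 17 + 204/619 = 10727/619

10727/619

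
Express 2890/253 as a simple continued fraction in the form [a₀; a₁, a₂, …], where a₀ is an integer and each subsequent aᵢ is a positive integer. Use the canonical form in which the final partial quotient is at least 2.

[11; 2, 2, 1, 2, 1, 9]

Apply division with remainder until the remainder is 0:
2890 ÷ 253 → quotient 11, remainder 107
253 ÷ 107 → quotient 2, remainder 39
107 ÷ 39 → quotient 2, remainder 29
39 ÷ 29 → quotient 1, remainder 10
29 ÷ 10 → quotient 2, remainder 9
10 ÷ 9 → quotient 1, remainder 1
9 ÷ 1 → quotient 9, remainder 0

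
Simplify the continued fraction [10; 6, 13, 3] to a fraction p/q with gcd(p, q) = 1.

a_0 = 10: 10/1
a_1 = 6: 61/6
a_2 = 13: 803/79
a_3 = 3: 2470/243

2470/243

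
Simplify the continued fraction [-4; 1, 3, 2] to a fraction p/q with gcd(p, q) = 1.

-29/9

Start with 2.
3 + 1/(2/1) = 3 + 1/2 = 7/2
1 + 1/(7/2) = 1 + 2/7 = 9/7
-4 + 1/(9/7) = -4 + 7/9 = -29/9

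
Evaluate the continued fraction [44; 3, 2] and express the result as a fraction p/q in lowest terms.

310/7

Use the convergent recurrence hₖ = aₖ·hₖ₋₁ + hₖ₋₂ (and likewise for the denominators kₖ):
a_0 = 44: 44/1
a_1 = 3: 133/3
a_2 = 2: 310/7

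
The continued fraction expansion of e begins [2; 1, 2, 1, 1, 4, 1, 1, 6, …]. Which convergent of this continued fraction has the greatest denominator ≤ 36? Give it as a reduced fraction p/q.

List convergents until the denominator exceeds the bound:
a_0 = 2: 2/1  (≤ bound)
a_1 = 1: 3/1  (≤ bound)
a_2 = 2: 8/3  (≤ bound)
a_3 = 1: 11/4  (≤ bound)
a_4 = 1: 19/7  (≤ bound)
a_5 = 4: 87/32  (≤ bound)
a_6 = 1: 106/39  (> 36, stop)

87/32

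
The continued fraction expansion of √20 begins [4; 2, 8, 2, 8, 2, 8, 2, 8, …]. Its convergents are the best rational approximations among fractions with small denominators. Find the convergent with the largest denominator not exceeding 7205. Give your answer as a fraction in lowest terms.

List convergents until the denominator exceeds the bound:
a_0 = 4: 4/1  (≤ bound)
a_1 = 2: 9/2  (≤ bound)
a_2 = 8: 76/17  (≤ bound)
a_3 = 2: 161/36  (≤ bound)
a_4 = 8: 1364/305  (≤ bound)
a_5 = 2: 2889/646  (≤ bound)
a_6 = 8: 24476/5473  (≤ bound)
a_7 = 2: 51841/11592  (> 7205, stop)

24476/5473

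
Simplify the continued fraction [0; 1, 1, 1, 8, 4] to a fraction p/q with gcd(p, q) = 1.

Use the convergent recurrence hₖ = aₖ·hₖ₋₁ + hₖ₋₂ (and likewise for the denominators kₖ):
a_0 = 0: 0/1
a_1 = 1: 1/1
a_2 = 1: 1/2
a_3 = 1: 2/3
a_4 = 8: 17/26
a_5 = 4: 70/107

70/107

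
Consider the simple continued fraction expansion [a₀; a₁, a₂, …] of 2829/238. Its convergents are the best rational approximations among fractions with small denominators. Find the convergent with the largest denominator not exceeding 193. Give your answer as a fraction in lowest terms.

1153/97

List convergents until the denominator exceeds the bound:
a_0 = 11: 11/1  (≤ bound)
a_1 = 1: 12/1  (≤ bound)
a_2 = 7: 95/8  (≤ bound)
a_3 = 1: 107/9  (≤ bound)
a_4 = 4: 523/44  (≤ bound)
a_5 = 2: 1153/97  (≤ bound)
a_6 = 2: 2829/238  (> 193, stop)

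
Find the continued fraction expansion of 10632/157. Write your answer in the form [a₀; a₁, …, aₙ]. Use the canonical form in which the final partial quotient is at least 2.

Repeatedly divide and take the remainder:
⌊10632/157⌋ = 67, remainder 113
⌊157/113⌋ = 1, remainder 44
⌊113/44⌋ = 2, remainder 25
⌊44/25⌋ = 1, remainder 19
⌊25/19⌋ = 1, remainder 6
⌊19/6⌋ = 3, remainder 1
⌊6/1⌋ = 6, remainder 0

[67; 1, 2, 1, 1, 3, 6]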